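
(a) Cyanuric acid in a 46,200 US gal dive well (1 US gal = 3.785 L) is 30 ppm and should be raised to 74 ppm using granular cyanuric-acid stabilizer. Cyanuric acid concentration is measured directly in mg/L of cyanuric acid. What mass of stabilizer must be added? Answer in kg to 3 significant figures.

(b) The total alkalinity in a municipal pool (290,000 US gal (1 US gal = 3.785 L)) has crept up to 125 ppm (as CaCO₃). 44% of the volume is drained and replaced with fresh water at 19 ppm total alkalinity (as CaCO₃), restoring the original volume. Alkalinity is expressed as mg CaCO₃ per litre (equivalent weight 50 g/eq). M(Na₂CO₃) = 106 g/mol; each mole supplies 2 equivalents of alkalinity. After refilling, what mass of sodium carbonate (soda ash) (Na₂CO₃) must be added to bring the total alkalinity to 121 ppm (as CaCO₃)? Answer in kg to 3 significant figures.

(a) 7.69 kg; (b) 49.6 kg

(a) Volume: 46,200 US gal × 3.785 L/gal = 174,867 L.
(a) CYA to add: (74 − 30) = 44 mg/L × 174,867 L = 7694 g cyanuric acid.

(b) Volume: 290,000 US gal × 3.785 L/gal = 1,097,650 L.
(b) After draining 44% and refilling: 125 × 0.56 + 19 × 0.44 = 78.36 ppm.
(b) Deficit to target: 121 − 78.36 = 42.64 mg/L.
(b) As CaCO₃: 42.64 mg/L × 1,097,650 L = 46,800 g; ÷ 50 g/eq ÷ 2 = 468 mol Na₂CO₃.
(b) Mass: 468 × 106 = 49,610 g.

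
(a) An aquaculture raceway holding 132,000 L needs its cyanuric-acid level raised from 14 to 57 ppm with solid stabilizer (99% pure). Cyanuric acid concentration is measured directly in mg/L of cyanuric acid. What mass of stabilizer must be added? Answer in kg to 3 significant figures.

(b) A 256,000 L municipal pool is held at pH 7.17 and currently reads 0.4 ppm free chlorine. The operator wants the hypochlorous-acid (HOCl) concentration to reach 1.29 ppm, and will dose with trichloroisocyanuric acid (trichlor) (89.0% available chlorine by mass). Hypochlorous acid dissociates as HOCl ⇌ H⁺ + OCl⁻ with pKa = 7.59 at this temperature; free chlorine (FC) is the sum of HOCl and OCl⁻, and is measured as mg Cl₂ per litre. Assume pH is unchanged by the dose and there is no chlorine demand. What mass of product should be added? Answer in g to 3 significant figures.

(a) CYA to add: (57 − 14) = 43 mg/L × 132,000 L = 5676 g cyanuric acid.
(a) At 99% purity: 5676 / 0.99 = 5733 g product.

(b) [OCl⁻]/[HOCl] = 10^(pH − pKa) = 10^(7.17 − 7.59) = 0.3802; fraction as HOCl = 1/(1 + 0.3802) = 0.7245.
(b) Free chlorine required for 1.29 ppm HOCl: 1.29 / 0.7245 = 1.78 ppm.
(b) FC to add: 1.78 − 0.4 = 1.38 mg/L as Cl₂.
(b) Cl₂ equivalent: 1.38 mg/L × 256,000 L = 353.4 g.
(b) Product at 89.0% available Cl: 353.4 / 0.89 = 397.1 g.

(a) 5.73 kg; (b) 397 g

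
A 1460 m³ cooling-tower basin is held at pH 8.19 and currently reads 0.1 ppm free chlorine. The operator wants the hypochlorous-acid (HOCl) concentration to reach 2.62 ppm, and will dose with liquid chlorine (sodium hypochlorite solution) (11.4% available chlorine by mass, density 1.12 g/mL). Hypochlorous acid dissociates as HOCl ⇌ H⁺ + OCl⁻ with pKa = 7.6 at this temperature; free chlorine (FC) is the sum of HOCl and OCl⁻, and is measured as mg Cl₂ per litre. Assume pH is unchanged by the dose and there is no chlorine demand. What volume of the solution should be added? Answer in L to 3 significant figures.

Volume: 1460 m³ = 1,460,000 L.
[OCl⁻]/[HOCl] = 10^(pH − pKa) = 10^(8.19 − 7.6) = 3.89; fraction as HOCl = 1/(1 + 3.89) = 0.2045.
Free chlorine required for 2.62 ppm HOCl: 2.62 / 0.2045 = 12.81 ppm.
FC to add: 12.81 − 0.1 = 12.71 mg/L as Cl₂.
Cl₂ equivalent: 12.71 mg/L × 1,460,000 L = 18,560 g.
Product at 11.4% available Cl: 18,560 / 0.114 = 162,800 g.
Volume: 162,800 g ÷ 1.12 g/mL = 145,400 mL.

145 L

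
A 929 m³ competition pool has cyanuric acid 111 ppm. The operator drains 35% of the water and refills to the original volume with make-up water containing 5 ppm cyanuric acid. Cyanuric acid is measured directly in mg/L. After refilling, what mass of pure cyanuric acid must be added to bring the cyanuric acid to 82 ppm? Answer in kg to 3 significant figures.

7.52 kg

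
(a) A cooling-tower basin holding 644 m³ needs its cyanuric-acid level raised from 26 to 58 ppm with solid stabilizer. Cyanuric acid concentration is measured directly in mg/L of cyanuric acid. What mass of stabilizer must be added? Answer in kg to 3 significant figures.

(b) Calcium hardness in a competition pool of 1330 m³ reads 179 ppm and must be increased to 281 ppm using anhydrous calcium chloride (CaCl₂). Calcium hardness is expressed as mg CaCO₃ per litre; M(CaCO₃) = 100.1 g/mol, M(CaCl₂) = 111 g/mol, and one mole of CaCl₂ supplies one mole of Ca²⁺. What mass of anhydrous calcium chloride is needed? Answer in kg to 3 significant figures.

(a) 20.6 kg; (b) 150 kg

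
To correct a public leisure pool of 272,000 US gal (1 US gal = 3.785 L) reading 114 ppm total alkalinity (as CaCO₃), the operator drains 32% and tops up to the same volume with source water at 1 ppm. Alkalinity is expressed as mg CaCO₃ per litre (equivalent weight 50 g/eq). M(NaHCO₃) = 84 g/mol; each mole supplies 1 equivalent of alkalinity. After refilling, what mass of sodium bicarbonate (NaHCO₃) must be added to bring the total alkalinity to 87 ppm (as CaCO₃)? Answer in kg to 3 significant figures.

15.8 kg

Volume: 272,000 US gal × 3.785 L/gal = 1,029,520 L.
After draining 32% and refilling: 114 × 0.68 + 1 × 0.32 = 77.84 ppm.
Deficit to target: 87 − 77.84 = 9.16 mg/L.
As CaCO₃: 9.16 mg/L × 1,029,520 L = 9430 g; ÷ 50 g/eq ÷ 1 = 188.6 mol NaHCO₃.
Mass: 188.6 × 84 = 15,840 g.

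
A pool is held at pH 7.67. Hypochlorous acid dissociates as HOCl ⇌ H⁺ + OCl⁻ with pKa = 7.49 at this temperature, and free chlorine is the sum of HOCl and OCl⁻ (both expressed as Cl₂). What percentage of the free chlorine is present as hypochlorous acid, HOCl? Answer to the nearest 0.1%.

39.8%

[OCl⁻]/[HOCl] = 10^(pH − pKa) = 10^(7.67 − 7.49) = 10^0.18 = 1.514.
Fraction as HOCl = 1 / (1 + 1.514) = 0.3978.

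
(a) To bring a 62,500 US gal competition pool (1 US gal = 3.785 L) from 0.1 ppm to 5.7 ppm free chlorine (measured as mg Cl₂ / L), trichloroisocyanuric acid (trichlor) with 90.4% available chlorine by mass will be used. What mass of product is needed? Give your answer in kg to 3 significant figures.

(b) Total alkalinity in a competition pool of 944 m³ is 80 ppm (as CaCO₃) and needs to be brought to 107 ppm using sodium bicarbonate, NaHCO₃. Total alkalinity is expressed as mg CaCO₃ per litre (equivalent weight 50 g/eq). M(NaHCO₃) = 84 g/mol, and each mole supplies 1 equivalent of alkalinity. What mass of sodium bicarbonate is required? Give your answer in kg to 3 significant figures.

(a) Volume: 62,500 US gal × 3.785 L/gal = 236,562 L.
(a) Chlorine deficit: 5.7 − 0.1 = 5.6 ppm = 5.6 mg/L as Cl₂.
(a) Cl₂ equivalent needed: 5.6 mg/L × 236,562 L = 1,325,000 mg = 1325 g.
(a) Product at 90.4% available chlorine: 1325 / 0.904 = 1465 g.

(b) Volume: 944 m³ = 944,000 L.
(b) Alkalinity to add: (107 − 80) = 27 mg/L as CaCO₃ × 944,000 L = 25,490 g as CaCO₃.
(b) Equivalents: 25,490 g ÷ 50 g/eq = 509.8 eq.
(b) NaHCO₃ supplies 1 eq per mole → 509.8 mol.
(b) Mass: 509.8 mol × 84 g/mol = 42,820 g.

(a) 1.47 kg; (b) 42.8 kg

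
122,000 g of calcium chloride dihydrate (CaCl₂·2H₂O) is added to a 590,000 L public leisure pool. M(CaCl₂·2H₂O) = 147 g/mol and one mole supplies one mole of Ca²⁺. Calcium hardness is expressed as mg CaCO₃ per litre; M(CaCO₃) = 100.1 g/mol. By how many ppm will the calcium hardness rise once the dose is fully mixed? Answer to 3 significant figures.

141 ppm

Moles of Ca²⁺: 122,000 g ÷ 147 g/mol = 829.9 mol.
As CaCO₃: 829.9 mol × 100.1 g/mol = 83,080 g.
Rise: 83,080 g / 590,000 L × 1000 = 140.8 mg/L.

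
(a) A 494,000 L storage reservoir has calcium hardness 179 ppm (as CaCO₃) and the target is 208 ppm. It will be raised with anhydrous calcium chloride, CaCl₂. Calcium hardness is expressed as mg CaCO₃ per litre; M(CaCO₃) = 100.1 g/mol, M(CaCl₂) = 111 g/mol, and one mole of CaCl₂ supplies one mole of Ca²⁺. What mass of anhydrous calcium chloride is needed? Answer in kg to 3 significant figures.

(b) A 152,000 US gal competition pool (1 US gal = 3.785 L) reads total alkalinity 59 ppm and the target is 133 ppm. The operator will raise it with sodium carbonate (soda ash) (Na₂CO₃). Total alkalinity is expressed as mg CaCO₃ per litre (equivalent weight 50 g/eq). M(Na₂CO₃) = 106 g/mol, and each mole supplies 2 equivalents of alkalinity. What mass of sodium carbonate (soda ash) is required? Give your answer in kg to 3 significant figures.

(a) 15.9 kg; (b) 45.1 kg

(a) Hardness to add: (208 − 179) = 29 mg/L as CaCO₃ × 494,000 L = 14,330 g as CaCO₃.
(a) Moles of Ca²⁺ (1 mol Ca²⁺ ≡ 1 mol CaCO₃): 14,330 / 100.1 g/mol = 143.1 mol.
(a) Mass of CaCl₂: 143.1 × 111 = 15,890 g.

(b) Volume: 152,000 US gal × 3.785 L/gal = 575,320 L.
(b) Alkalinity to add: (133 − 59) = 74 mg/L as CaCO₃ × 575,320 L = 42,570 g as CaCO₃.
(b) Equivalents: 42,570 g ÷ 50 g/eq = 851.5 eq.
(b) Each mole of Na₂CO₃ supplies 2 eq, so 851.5 / 2 = 425.7 mol.
(b) Mass: 425.7 mol × 106 g/mol = 45,130 g.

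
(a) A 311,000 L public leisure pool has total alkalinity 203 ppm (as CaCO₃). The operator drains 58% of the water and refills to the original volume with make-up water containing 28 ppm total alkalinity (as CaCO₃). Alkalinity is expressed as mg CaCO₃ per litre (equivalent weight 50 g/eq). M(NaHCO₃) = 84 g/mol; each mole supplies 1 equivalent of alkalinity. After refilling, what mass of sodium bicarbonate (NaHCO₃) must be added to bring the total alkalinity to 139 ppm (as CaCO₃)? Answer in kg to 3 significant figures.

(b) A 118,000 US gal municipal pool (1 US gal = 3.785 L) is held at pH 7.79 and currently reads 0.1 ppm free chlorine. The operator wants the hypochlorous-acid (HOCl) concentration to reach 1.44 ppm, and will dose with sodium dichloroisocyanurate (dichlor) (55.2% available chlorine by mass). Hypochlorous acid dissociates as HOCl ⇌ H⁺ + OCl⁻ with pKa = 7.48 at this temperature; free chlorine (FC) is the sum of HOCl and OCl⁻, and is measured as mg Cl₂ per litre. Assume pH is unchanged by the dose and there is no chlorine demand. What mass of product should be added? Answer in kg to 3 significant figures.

(a) 19.6 kg; (b) 3.46 kg

(a) After draining 58% and refilling: 203 × 0.42 + 28 × 0.58 = 101.5 ppm.
(a) Deficit to target: 139 − 101.5 = 37.5 mg/L.
(a) As CaCO₃: 37.5 mg/L × 311,000 L = 11,660 g; ÷ 50 g/eq ÷ 1 = 233.2 mol NaHCO₃.
(a) Mass: 233.2 × 84 = 19,590 g.

(b) Volume: 118,000 US gal × 3.785 L/gal = 446,630 L.
(b) [OCl⁻]/[HOCl] = 10^(pH − pKa) = 10^(7.79 − 7.48) = 2.042; fraction as HOCl = 1/(1 + 2.042) = 0.3288.
(b) Free chlorine required for 1.44 ppm HOCl: 1.44 / 0.3288 = 4.38 ppm.
(b) FC to add: 4.38 − 0.1 = 4.28 mg/L as Cl₂.
(b) Cl₂ equivalent: 4.28 mg/L × 446,630 L = 1912 g.
(b) Product at 55.2% available Cl: 1912 / 0.552 = 3463 g.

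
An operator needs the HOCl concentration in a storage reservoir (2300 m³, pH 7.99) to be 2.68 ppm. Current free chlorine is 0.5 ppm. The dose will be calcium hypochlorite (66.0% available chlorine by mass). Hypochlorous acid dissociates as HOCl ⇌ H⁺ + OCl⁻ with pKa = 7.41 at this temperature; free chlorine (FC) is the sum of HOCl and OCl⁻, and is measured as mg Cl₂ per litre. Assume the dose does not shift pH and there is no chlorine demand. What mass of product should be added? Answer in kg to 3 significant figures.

Volume: 2300 m³ = 2,300,000 L.
[OCl⁻]/[HOCl] = 10^(pH − pKa) = 10^(7.99 − 7.41) = 3.802; fraction as HOCl = 1/(1 + 3.802) = 0.2083.
Free chlorine required for 2.68 ppm HOCl: 2.68 / 0.2083 = 12.87 ppm.
FC to add: 12.87 − 0.5 = 12.37 mg/L as Cl₂.
Cl₂ equivalent: 12.37 mg/L × 2,300,000 L = 28,450 g.
Product at 66.0% available Cl: 28,450 / 0.66 = 43,100 g.

43.1 kg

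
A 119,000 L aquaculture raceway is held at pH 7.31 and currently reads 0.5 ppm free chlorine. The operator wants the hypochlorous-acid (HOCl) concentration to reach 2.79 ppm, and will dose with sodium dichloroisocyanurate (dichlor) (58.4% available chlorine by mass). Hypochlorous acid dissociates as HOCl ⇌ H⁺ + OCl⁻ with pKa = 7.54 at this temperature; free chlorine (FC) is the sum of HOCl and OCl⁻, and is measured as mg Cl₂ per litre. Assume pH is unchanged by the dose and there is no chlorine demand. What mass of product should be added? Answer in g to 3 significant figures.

801 g

[OCl⁻]/[HOCl] = 10^(pH − pKa) = 10^(7.31 − 7.54) = 0.5888; fraction as HOCl = 1/(1 + 0.5888) = 0.6294.
Free chlorine required for 2.79 ppm HOCl: 2.79 / 0.6294 = 4.433 ppm.
FC to add: 4.433 − 0.5 = 3.933 mg/L as Cl₂.
Cl₂ equivalent: 3.933 mg/L × 119,000 L = 468 g.
Product at 58.4% available Cl: 468 / 0.584 = 801.4 g.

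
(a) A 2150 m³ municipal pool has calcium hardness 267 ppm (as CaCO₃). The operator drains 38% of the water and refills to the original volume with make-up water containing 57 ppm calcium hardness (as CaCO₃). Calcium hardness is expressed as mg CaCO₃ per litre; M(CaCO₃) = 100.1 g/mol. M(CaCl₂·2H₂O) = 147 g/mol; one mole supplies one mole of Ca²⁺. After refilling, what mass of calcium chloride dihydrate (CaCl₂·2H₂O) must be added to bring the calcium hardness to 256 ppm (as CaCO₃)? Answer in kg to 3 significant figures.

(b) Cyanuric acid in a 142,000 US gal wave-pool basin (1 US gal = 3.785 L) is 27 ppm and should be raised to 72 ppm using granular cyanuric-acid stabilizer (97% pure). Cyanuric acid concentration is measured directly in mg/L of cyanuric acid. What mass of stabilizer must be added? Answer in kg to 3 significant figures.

(a) 217 kg; (b) 24.9 kg

(a) Volume: 2150 m³ = 2,150,000 L.
(a) After draining 38% and refilling: 267 × 0.62 + 57 × 0.38 = 187.2 ppm.
(a) Deficit to target: 256 − 187.2 = 68.8 mg/L.
(a) As CaCO₃: 68.8 mg/L × 2,150,000 L = 147,900 g; ÷ 100.1 = 1478 mol Ca²⁺.
(a) Mass: 1478 × 147 = 217,200 g.

(b) Volume: 142,000 US gal × 3.785 L/gal = 537,470 L.
(b) CYA to add: (72 − 27) = 45 mg/L × 537,470 L = 24,190 g cyanuric acid.
(b) At 97% purity: 24,190 / 0.97 = 24,930 g product.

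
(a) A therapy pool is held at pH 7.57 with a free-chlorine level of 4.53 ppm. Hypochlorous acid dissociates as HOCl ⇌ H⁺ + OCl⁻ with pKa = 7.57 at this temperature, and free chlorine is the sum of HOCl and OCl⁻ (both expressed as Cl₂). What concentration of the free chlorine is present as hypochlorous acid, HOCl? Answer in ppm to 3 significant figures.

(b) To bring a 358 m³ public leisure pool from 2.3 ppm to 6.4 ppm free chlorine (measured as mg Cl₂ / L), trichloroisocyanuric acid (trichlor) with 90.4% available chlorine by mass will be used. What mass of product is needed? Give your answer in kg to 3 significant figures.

(a) [OCl⁻]/[HOCl] = 10^(pH − pKa) = 10^(7.57 − 7.57) = 10^0.00 = 1.
(a) Fraction as HOCl = 1 / (1 + 1) = 0.5.
(a) HOCl = 0.5 × 4.53 ppm = 2.265 ppm.

(b) Volume: 358 m³ = 358,000 L.
(b) Chlorine deficit: 6.4 − 2.3 = 4.1 ppm = 4.1 mg/L as Cl₂.
(b) Cl₂ equivalent needed: 4.1 mg/L × 358,000 L = 1,468,000 mg = 1468 g.
(b) Product at 90.4% available chlorine: 1468 / 0.904 = 1624 g.

(a) 2.27 ppm; (b) 1.62 kg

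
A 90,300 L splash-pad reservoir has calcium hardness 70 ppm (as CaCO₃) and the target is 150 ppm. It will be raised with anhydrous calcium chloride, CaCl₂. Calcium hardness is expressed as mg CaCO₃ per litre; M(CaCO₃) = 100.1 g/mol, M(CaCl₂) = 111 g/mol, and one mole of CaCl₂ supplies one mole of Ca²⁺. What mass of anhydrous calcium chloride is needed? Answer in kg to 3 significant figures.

Hardness to add: (150 − 70) = 80 mg/L as CaCO₃ × 90,300 L = 7224 g as CaCO₃.
Moles of Ca²⁺ (1 mol Ca²⁺ ≡ 1 mol CaCO₃): 7224 / 100.1 g/mol = 72.17 mol.
Mass of CaCl₂: 72.17 × 111 = 8011 g.

8.01 kg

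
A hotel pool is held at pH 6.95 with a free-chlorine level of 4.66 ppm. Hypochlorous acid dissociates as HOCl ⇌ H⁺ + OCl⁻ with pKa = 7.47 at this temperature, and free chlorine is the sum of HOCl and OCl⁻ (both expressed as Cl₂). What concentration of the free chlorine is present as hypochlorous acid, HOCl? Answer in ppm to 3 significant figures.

[OCl⁻]/[HOCl] = 10^(pH − pKa) = 10^(6.95 − 7.47) = 10^-0.52 = 0.302.
Fraction as HOCl = 1 / (1 + 0.302) = 0.7681.
HOCl = 0.7681 × 4.66 ppm = 3.579 ppm.

3.58 ppm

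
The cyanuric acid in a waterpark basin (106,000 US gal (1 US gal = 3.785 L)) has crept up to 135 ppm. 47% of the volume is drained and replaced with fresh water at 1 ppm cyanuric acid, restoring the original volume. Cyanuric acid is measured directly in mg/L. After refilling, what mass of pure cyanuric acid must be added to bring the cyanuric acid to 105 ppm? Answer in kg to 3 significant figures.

13.2 kg

Volume: 106,000 US gal × 3.785 L/gal = 401,210 L.
After draining 47% and refilling: 135 × 0.53 + 1 × 0.47 = 72.02 ppm.
Deficit to target: 105 − 72.02 = 32.98 mg/L.
Mass: 32.98 mg/L × 401,210 L = 13,230 g cyanuric acid.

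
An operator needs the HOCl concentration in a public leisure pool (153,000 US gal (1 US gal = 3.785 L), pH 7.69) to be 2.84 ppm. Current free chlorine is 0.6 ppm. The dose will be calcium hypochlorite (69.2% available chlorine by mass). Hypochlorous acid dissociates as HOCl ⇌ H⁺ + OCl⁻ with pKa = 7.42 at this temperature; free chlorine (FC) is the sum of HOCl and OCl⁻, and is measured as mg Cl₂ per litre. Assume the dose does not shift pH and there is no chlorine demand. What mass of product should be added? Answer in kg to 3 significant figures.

Volume: 153,000 US gal × 3.785 L/gal = 579,105 L.
[OCl⁻]/[HOCl] = 10^(pH − pKa) = 10^(7.69 − 7.42) = 1.862; fraction as HOCl = 1/(1 + 1.862) = 0.3494.
Free chlorine required for 2.84 ppm HOCl: 2.84 / 0.3494 = 8.128 ppm.
FC to add: 8.128 − 0.6 = 7.528 mg/L as Cl₂.
Cl₂ equivalent: 7.528 mg/L × 579,105 L = 4360 g.
Product at 69.2% available Cl: 4360 / 0.692 = 6300 g.

6.30 kg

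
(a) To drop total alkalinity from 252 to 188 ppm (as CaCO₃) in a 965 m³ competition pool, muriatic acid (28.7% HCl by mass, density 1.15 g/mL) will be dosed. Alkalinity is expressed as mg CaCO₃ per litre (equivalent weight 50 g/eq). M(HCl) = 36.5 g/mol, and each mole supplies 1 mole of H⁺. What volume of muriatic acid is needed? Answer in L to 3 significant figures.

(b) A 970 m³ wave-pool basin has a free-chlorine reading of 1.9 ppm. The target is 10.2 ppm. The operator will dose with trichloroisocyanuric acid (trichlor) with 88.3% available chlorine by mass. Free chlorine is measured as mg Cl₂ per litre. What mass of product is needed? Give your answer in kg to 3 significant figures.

(a) Volume: 965 m³ = 965,000 L.
(a) Alkalinity to neutralize: (252 − 188) = 64 mg/L as CaCO₃ × 965,000 L = 61,760 g as CaCO₃.
(a) Equivalents of H⁺ required: 61,760 ÷ 50 g/eq = 1235 eq = 1235 mol HCl.
(a) Mass of HCl: 1235 × 36.5 = 45,080 g.
(a) Mass of 28.7% solution: 45,080 / 0.287 = 157,100 g.
(a) Volume: 157,100 g ÷ 1.15 g/mL = 136,600 mL.

(b) Volume: 970 m³ = 970,000 L.
(b) Chlorine deficit: 10.2 − 1.9 = 8.3 ppm = 8.3 mg/L as Cl₂.
(b) Cl₂ equivalent needed: 8.3 mg/L × 970,000 L = 8,051,000 mg = 8051 g.
(b) Product at 88.3% available chlorine: 8051 / 0.883 = 9118 g.

(a) 137 L; (b) 9.12 kg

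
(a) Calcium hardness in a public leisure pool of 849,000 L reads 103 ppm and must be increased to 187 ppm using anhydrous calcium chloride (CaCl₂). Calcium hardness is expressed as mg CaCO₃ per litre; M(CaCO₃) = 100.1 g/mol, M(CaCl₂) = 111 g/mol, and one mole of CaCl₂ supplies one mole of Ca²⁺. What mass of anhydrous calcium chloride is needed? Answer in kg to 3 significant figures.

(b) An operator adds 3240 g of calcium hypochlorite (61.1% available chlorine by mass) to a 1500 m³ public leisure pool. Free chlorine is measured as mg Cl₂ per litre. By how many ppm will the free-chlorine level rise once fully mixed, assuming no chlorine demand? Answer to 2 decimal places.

(a) 79.1 kg; (b) 1.32 ppm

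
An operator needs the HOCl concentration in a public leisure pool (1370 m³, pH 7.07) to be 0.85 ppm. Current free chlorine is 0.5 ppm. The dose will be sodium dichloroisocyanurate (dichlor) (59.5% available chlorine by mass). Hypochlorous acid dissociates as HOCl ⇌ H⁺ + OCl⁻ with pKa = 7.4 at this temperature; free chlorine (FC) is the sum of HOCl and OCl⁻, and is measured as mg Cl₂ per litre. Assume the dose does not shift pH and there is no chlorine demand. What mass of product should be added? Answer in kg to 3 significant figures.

1.72 kg

Volume: 1370 m³ = 1,370,000 L.
[OCl⁻]/[HOCl] = 10^(pH − pKa) = 10^(7.07 − 7.4) = 0.4677; fraction as HOCl = 1/(1 + 0.4677) = 0.6813.
Free chlorine required for 0.85 ppm HOCl: 0.85 / 0.6813 = 1.248 ppm.
FC to add: 1.248 − 0.5 = 0.7476 mg/L as Cl₂.
Cl₂ equivalent: 0.7476 mg/L × 1,370,000 L = 1024 g.
Product at 59.5% available Cl: 1024 / 0.595 = 1721 g.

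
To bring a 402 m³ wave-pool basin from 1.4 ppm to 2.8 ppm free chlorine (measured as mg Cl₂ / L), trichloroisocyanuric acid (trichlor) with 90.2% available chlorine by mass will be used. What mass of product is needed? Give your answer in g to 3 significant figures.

Volume: 402 m³ = 402,000 L.
Chlorine deficit: 2.8 − 1.4 = 1.4 ppm = 1.4 mg/L as Cl₂.
Cl₂ equivalent needed: 1.4 mg/L × 402,000 L = 562,800 mg = 562.8 g.
Product at 90.2% available chlorine: 562.8 / 0.902 = 623.9 g.

624 g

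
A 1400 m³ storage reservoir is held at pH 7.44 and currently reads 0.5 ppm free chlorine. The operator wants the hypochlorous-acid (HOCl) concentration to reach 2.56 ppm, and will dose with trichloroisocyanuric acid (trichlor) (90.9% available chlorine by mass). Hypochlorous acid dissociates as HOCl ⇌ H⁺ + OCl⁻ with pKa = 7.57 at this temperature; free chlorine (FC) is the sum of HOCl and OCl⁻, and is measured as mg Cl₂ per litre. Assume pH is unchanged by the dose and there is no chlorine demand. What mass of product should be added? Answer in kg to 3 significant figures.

6.10 kg

Volume: 1400 m³ = 1,400,000 L.
[OCl⁻]/[HOCl] = 10^(pH − pKa) = 10^(7.44 − 7.57) = 0.7413; fraction as HOCl = 1/(1 + 0.7413) = 0.5743.
Free chlorine required for 2.56 ppm HOCl: 2.56 / 0.5743 = 4.458 ppm.
FC to add: 4.458 − 0.5 = 3.958 mg/L as Cl₂.
Cl₂ equivalent: 3.958 mg/L × 1,400,000 L = 5541 g.
Product at 90.9% available Cl: 5541 / 0.909 = 6096 g.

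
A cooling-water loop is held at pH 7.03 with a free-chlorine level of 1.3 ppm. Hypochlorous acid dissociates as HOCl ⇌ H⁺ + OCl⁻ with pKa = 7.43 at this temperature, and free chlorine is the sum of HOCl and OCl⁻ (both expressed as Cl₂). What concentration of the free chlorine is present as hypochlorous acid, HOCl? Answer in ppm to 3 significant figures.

[OCl⁻]/[HOCl] = 10^(pH − pKa) = 10^(7.03 − 7.43) = 10^-0.40 = 0.3981.
Fraction as HOCl = 1 / (1 + 0.3981) = 0.7153.
HOCl = 0.7153 × 1.3 ppm = 0.9298 ppm.

0.930 ppm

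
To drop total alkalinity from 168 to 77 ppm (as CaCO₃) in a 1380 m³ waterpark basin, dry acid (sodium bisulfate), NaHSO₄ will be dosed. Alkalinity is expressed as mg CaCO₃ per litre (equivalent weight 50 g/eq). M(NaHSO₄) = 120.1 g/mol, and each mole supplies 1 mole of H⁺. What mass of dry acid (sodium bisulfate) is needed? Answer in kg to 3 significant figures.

302 kg

Volume: 1380 m³ = 1,380,000 L.
Alkalinity to neutralize: (168 − 77) = 91 mg/L as CaCO₃ × 1,380,000 L = 125,600 g as CaCO₃.
Equivalents of H⁺ required: 125,600 ÷ 50 g/eq = 2512 eq = 2512 mol NaHSO₄.
Mass of NaHSO₄: 2512 × 120.1 = 301,600 g.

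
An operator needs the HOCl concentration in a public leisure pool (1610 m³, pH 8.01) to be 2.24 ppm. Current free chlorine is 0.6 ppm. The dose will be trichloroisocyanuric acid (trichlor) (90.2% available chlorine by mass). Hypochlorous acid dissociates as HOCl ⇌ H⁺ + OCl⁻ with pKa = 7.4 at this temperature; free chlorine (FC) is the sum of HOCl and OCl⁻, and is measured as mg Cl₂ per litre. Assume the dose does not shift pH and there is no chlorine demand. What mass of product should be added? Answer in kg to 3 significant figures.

Volume: 1610 m³ = 1,610,000 L.
[OCl⁻]/[HOCl] = 10^(pH − pKa) = 10^(8.01 − 7.4) = 4.074; fraction as HOCl = 1/(1 + 4.074) = 0.1971.
Free chlorine required for 2.24 ppm HOCl: 2.24 / 0.1971 = 11.37 ppm.
FC to add: 11.37 − 0.6 = 10.77 mg/L as Cl₂.
Cl₂ equivalent: 10.77 mg/L × 1,610,000 L = 17,330 g.
Product at 90.2% available Cl: 17,330 / 0.902 = 19,220 g.

19.2 kg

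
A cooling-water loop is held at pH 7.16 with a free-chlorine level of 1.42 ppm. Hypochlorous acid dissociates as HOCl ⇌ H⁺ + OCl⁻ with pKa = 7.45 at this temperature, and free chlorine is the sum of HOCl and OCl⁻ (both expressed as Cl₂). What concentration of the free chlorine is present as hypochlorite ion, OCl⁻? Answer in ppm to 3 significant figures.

0.481 ppm

[OCl⁻]/[HOCl] = 10^(pH − pKa) = 10^(7.16 − 7.45) = 10^-0.29 = 0.5129.
Fraction as HOCl = 1 / (1 + 0.5129) = 0.661.
OCl⁻ = (1 − 0.661) × 1.42 ppm = 0.4814 ppm.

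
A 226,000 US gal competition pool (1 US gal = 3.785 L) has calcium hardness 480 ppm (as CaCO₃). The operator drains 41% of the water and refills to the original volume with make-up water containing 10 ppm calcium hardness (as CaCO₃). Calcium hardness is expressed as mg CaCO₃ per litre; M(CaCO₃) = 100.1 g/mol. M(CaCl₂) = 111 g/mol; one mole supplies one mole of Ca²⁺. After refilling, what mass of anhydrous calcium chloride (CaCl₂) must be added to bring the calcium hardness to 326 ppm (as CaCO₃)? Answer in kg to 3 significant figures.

Volume: 226,000 US gal × 3.785 L/gal = 855,410 L.
After draining 41% and refilling: 480 × 0.59 + 10 × 0.41 = 287.3 ppm.
Deficit to target: 326 − 287.3 = 38.7 mg/L.
As CaCO₃: 38.7 mg/L × 855,410 L = 33,100 g; ÷ 100.1 = 330.7 mol Ca²⁺.
Mass: 330.7 × 111 = 36,710 g.

36.7 kg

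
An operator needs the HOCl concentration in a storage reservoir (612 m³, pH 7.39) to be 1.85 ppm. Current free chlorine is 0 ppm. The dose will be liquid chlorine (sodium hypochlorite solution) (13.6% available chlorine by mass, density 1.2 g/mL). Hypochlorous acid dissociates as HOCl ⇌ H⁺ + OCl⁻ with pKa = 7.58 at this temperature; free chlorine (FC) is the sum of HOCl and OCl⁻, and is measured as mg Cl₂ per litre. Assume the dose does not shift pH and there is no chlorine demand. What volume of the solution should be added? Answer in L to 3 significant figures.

Volume: 612 m³ = 612,000 L.
[OCl⁻]/[HOCl] = 10^(pH − pKa) = 10^(7.39 − 7.58) = 0.6457; fraction as HOCl = 1/(1 + 0.6457) = 0.6077.
Free chlorine required for 1.85 ppm HOCl: 1.85 / 0.6077 = 3.044 ppm.
FC to add: 3.044 − 0 = 3.044 mg/L as Cl₂.
Cl₂ equivalent: 3.044 mg/L × 612,000 L = 1863 g.
Product at 13.6% available Cl: 1863 / 0.136 = 13,700 g.
Volume: 13,700 g ÷ 1.2 g/mL = 11,420 mL.

11.4 L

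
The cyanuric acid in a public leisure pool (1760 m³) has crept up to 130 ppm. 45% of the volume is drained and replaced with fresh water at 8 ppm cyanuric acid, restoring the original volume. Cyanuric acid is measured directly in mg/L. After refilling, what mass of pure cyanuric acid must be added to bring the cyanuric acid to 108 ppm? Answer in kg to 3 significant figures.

57.9 kg

Volume: 1760 m³ = 1,760,000 L.
After draining 45% and refilling: 130 × 0.55 + 8 × 0.45 = 75.1 ppm.
Deficit to target: 108 − 75.1 = 32.9 mg/L.
Mass: 32.9 mg/L × 1,760,000 L = 57,900 g cyanuric acid.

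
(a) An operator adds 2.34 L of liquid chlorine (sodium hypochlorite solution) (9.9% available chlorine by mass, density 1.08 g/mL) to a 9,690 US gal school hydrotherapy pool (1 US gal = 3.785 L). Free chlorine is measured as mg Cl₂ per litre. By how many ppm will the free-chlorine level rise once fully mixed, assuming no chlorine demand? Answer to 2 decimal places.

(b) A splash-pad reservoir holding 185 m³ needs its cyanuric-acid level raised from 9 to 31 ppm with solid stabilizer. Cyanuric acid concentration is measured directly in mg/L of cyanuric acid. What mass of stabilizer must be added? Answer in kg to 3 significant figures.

(a) 6.82 ppm; (b) 4.07 kg

(a) Volume: 9,690 US gal × 3.785 L/gal = 36,677 L.
(a) Mass of solution: 2.34 L × 1000 mL/L × 1.08 g/mL = 2527 g.
(a) Available chlorine delivered: 2527 g × 0.099 = 250.2 g as Cl₂.
(a) Concentration rise: 250.2 g / 36,677 L = 6.822 mg/L = 6.82 ppm.

(b) Volume: 185 m³ = 185,000 L.
(b) CYA to add: (31 − 9) = 22 mg/L × 185,000 L = 4070 g cyanuric acid.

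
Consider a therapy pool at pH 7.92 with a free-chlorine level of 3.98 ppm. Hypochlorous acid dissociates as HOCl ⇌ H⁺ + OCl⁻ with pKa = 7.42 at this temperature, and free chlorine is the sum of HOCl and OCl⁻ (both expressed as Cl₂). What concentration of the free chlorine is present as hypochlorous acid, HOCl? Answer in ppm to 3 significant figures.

[OCl⁻]/[HOCl] = 10^(pH − pKa) = 10^(7.92 − 7.42) = 10^0.50 = 3.162.
Fraction as HOCl = 1 / (1 + 3.162) = 0.2403.
HOCl = 0.2403 × 3.98 ppm = 0.9562 ppm.

0.956 ppm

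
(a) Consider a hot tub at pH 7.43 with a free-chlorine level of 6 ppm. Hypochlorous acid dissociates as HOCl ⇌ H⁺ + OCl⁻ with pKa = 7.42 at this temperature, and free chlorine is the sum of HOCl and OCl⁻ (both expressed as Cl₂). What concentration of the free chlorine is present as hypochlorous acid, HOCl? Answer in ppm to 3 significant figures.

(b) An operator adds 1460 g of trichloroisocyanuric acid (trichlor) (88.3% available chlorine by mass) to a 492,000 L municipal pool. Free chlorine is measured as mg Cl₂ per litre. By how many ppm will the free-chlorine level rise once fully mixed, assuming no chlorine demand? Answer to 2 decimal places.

(a) 2.97 ppm; (b) 2.62 ppm

(a) [OCl⁻]/[HOCl] = 10^(pH − pKa) = 10^(7.43 − 7.42) = 10^0.01 = 1.023.
(a) Fraction as HOCl = 1 / (1 + 1.023) = 0.4942.
(a) HOCl = 0.4942 × 6 ppm = 2.965 ppm.

(b) Available chlorine delivered: 1460 g × 0.883 = 1289 g as Cl₂.
(b) Concentration rise: 1289 g / 492,000 L = 2.62 mg/L = 2.62 ppm.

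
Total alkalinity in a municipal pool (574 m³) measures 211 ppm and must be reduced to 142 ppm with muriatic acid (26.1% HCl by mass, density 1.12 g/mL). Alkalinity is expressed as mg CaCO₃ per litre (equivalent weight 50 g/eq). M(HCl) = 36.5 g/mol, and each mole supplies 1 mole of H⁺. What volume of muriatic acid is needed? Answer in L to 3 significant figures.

Volume: 574 m³ = 574,000 L.
Alkalinity to neutralize: (211 − 142) = 69 mg/L as CaCO₃ × 574,000 L = 39,610 g as CaCO₃.
Equivalents of H⁺ required: 39,610 ÷ 50 g/eq = 792.1 eq = 792.1 mol HCl.
Mass of HCl: 792.1 × 36.5 = 28,910 g.
Mass of 26.1% solution: 28,910 / 0.261 = 110,800 g.
Volume: 110,800 g ÷ 1.12 g/mL = 98,910 mL.

98.9 L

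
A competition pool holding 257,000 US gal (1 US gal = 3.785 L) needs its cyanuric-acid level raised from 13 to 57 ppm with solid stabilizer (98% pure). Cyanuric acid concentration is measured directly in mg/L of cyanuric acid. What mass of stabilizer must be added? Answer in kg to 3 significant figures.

Volume: 257,000 US gal × 3.785 L/gal = 972,745 L.
CYA to add: (57 − 13) = 44 mg/L × 972,745 L = 42,800 g cyanuric acid.
At 98% purity: 42,800 / 0.98 = 43,670 g product.

43.7 kg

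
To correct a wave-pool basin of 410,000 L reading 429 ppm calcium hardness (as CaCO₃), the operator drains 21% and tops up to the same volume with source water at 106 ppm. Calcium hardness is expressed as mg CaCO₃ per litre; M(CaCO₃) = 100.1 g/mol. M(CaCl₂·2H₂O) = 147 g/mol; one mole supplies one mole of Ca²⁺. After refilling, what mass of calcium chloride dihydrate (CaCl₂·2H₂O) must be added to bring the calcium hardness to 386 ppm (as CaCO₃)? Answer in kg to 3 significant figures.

15.0 kg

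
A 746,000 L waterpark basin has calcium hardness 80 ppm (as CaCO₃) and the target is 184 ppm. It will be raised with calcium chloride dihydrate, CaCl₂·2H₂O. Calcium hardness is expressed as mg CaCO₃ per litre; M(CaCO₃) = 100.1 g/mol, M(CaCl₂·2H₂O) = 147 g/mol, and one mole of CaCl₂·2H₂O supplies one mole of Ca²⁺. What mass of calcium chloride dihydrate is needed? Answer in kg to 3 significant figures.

Hardness to add: (184 − 80) = 104 mg/L as CaCO₃ × 746,000 L = 77,580 g as CaCO₃.
Moles of Ca²⁺ (1 mol Ca²⁺ ≡ 1 mol CaCO₃): 77,580 / 100.1 g/mol = 775.1 mol.
Mass of CaCl₂·2H₂O: 775.1 × 147 = 113,900 g.

114 kg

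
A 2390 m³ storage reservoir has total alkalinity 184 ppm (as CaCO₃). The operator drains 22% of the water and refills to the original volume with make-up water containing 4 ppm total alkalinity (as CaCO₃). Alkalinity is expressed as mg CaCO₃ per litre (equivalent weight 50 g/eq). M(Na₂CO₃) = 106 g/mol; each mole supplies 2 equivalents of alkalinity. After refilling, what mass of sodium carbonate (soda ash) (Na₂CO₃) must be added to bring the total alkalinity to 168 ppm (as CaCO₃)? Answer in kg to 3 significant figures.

Volume: 2390 m³ = 2,390,000 L.
After draining 22% and refilling: 184 × 0.78 + 4 × 0.22 = 144.4 ppm.
Deficit to target: 168 − 144.4 = 23.6 mg/L.
As CaCO₃: 23.6 mg/L × 2,390,000 L = 56,400 g; ÷ 50 g/eq ÷ 2 = 564 mol Na₂CO₃.
Mass: 564 × 106 = 59,790 g.

59.8 kg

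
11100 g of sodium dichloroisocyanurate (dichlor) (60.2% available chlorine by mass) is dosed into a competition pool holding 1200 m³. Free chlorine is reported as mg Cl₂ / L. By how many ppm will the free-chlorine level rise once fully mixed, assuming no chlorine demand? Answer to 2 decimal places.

Volume: 1200 m³ = 1,200,000 L.
Available chlorine delivered: 11,100 g × 0.602 = 6682 g as Cl₂.
Concentration rise: 6682 g / 1,200,000 L = 5.569 mg/L = 5.57 ppm.

5.57 ppm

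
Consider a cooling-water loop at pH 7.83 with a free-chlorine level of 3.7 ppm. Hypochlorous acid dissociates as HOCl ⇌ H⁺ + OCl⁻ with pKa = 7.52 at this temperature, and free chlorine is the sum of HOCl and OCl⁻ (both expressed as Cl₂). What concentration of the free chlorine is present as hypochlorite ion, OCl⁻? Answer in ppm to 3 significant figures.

2.48 ppm

[OCl⁻]/[HOCl] = 10^(pH − pKa) = 10^(7.83 − 7.52) = 10^0.31 = 2.042.
Fraction as HOCl = 1 / (1 + 2.042) = 0.3288.
OCl⁻ = (1 − 0.3288) × 3.7 ppm = 2.484 ppm.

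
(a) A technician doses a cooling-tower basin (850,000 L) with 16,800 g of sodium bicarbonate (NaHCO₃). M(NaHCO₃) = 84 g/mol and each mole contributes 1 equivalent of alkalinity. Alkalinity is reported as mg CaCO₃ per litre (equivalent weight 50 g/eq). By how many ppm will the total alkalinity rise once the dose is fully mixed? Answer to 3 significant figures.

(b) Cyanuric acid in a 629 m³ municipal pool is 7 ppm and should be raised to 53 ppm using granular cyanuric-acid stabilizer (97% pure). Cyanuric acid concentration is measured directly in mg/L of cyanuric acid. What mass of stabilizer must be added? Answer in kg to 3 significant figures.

(a) Moles of NaHCO₃: 16,800 g ÷ 84 g/mol = 200 mol → 200 eq of alkalinity.
(a) As CaCO₃: 200 eq × 50 g/eq = 10,000 g.
(a) Rise: 10,000 g / 850,000 L × 1000 = 11.76 mg/L.

(b) Volume: 629 m³ = 629,000 L.
(b) CYA to add: (53 − 7) = 46 mg/L × 629,000 L = 28,930 g cyanuric acid.
(b) At 97% purity: 28,930 / 0.97 = 29,830 g product.

(a) 11.8 ppm; (b) 29.8 kg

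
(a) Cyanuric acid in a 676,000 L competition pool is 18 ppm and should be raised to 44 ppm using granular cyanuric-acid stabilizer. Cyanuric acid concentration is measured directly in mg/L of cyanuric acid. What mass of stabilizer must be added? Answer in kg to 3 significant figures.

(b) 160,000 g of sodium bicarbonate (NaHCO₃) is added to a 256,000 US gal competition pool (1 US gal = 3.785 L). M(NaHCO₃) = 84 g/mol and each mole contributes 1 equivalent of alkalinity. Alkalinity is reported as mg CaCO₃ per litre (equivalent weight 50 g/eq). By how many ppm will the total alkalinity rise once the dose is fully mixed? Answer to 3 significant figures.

(a) 17.6 kg; (b) 98.3 ppm

(a) CYA to add: (44 − 18) = 26 mg/L × 676,000 L = 17,580 g cyanuric acid.

(b) Volume: 256,000 US gal × 3.785 L/gal = 968,960 L.
(b) Moles of NaHCO₃: 160,000 g ÷ 84 g/mol = 1905 mol → 1905 eq of alkalinity.
(b) As CaCO₃: 1905 eq × 50 g/eq = 95,240 g.
(b) Rise: 95,240 g / 968,960 L × 1000 = 98.29 mg/L.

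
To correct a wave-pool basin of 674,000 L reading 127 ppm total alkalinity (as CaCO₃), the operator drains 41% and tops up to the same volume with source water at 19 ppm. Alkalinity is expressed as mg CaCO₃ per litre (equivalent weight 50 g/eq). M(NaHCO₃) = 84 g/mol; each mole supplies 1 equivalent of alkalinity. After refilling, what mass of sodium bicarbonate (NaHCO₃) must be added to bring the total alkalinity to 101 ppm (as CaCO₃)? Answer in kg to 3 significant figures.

20.7 kg

After draining 41% and refilling: 127 × 0.59 + 19 × 0.41 = 82.72 ppm.
Deficit to target: 101 − 82.72 = 18.28 mg/L.
As CaCO₃: 18.28 mg/L × 674,000 L = 12,320 g; ÷ 50 g/eq ÷ 1 = 246.4 mol NaHCO₃.
Mass: 246.4 × 84 = 20,700 g.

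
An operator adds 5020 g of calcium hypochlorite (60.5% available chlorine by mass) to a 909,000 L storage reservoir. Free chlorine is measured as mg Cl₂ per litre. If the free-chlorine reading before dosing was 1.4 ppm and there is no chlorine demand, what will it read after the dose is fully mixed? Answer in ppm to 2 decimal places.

4.74 ppm

Available chlorine delivered: 5020 g × 0.605 = 3037 g as Cl₂.
Concentration rise: 3037 g / 909,000 L = 3.341 mg/L = 3.34 ppm.
Final FC: 1.4 + 3.34 = 4.74 ppm.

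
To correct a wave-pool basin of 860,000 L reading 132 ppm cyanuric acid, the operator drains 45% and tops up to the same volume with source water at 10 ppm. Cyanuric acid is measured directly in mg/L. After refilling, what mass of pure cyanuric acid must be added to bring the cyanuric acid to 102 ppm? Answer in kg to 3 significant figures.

21.4 kg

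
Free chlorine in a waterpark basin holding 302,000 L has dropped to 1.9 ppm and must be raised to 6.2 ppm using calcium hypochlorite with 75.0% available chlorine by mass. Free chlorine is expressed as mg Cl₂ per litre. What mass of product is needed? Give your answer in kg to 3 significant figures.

1.73 kg

Chlorine deficit: 6.2 − 1.9 = 4.3 ppm = 4.3 mg/L as Cl₂.
Cl₂ equivalent needed: 4.3 mg/L × 302,000 L = 1,299,000 mg = 1299 g.
Product at 75.0% available chlorine: 1299 / 0.75 = 1731 g.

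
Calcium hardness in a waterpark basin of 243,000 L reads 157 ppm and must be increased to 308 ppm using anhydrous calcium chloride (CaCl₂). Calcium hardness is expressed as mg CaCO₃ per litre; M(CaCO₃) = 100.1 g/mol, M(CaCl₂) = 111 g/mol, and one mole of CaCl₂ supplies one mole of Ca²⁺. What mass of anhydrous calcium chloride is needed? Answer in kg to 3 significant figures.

Hardness to add: (308 − 157) = 151 mg/L as CaCO₃ × 243,000 L = 36,690 g as CaCO₃.
Moles of Ca²⁺ (1 mol Ca²⁺ ≡ 1 mol CaCO₃): 36,690 / 100.1 g/mol = 366.6 mol.
Mass of CaCl₂: 366.6 × 111 = 40,690 g.

40.7 kg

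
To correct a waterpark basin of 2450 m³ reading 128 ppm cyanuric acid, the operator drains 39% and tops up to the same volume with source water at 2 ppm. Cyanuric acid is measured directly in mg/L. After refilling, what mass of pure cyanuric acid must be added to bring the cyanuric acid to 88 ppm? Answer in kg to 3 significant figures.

22.4 kg

Volume: 2450 m³ = 2,450,000 L.
After draining 39% and refilling: 128 × 0.61 + 2 × 0.39 = 78.86 ppm.
Deficit to target: 88 − 78.86 = 9.14 mg/L.
Mass: 9.14 mg/L × 2,450,000 L = 22,390 g cyanuric acid.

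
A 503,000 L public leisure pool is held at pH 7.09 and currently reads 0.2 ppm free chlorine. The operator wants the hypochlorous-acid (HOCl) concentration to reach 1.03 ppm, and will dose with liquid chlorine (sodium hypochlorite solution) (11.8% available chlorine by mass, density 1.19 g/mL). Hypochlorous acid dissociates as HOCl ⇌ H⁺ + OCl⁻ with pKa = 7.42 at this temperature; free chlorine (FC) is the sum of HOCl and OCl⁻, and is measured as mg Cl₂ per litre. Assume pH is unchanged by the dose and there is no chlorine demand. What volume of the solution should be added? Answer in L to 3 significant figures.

4.70 L

[OCl⁻]/[HOCl] = 10^(pH − pKa) = 10^(7.09 − 7.42) = 0.4677; fraction as HOCl = 1/(1 + 0.4677) = 0.6813.
Free chlorine required for 1.03 ppm HOCl: 1.03 / 0.6813 = 1.512 ppm.
FC to add: 1.512 − 0.2 = 1.312 mg/L as Cl₂.
Cl₂ equivalent: 1.312 mg/L × 503,000 L = 659.8 g.
Product at 11.8% available Cl: 659.8 / 0.118 = 5592 g.
Volume: 5592 g ÷ 1.19 g/mL = 4699 mL.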